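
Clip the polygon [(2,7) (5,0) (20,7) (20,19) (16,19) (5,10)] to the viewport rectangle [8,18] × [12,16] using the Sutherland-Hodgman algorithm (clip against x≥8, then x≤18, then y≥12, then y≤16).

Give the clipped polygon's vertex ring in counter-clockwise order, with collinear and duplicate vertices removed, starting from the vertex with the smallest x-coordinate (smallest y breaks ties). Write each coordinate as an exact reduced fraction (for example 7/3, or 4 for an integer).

Clipped polygon: [(8,12) (18,12) (18,16) (37/3,16) (8,137/11)]

1. After x ≥ 8: [(8,7/5) (20,7) (20,19) (16,19) (8,137/11)]
2. After x ≤ 18: [(8,7/5) (18,91/15) (18,19) (16,19) (8,137/11)]
3. After y ≥ 12: [(8,12) (18,12) (18,19) (16,19) (8,137/11)]
4. After y ≤ 16: [(8,12) (18,12) (18,16) (37/3,16) (8,137/11)]
5. Canonical ring: [(8,12) (18,12) (18,16) (37/3,16) (8,137/11)]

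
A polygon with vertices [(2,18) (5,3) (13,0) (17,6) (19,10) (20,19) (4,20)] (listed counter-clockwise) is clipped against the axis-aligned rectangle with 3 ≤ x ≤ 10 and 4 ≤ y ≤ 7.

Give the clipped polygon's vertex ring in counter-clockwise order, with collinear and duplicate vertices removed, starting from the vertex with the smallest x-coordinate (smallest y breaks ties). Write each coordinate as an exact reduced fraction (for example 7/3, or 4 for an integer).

1. After x ≥ 3: [(3,19) (3,13) (5,3) (13,0) (17,6) (19,10) (20,19) (4,20)]
2. After x ≤ 10: [(3,19) (3,13) (5,3) (10,9/8) (10,157/8) (4,20)]
3. After y ≥ 4: [(3,19) (3,13) (24/5,4) (10,4) (10,157/8) (4,20)]
4. After y ≤ 7: [(21/5,7) (24/5,4) (10,4) (10,7)]
5. Canonical ring: [(21/5,7) (24/5,4) (10,4) (10,7)]

Clipped polygon: [(21/5,7) (24/5,4) (10,4) (10,7)]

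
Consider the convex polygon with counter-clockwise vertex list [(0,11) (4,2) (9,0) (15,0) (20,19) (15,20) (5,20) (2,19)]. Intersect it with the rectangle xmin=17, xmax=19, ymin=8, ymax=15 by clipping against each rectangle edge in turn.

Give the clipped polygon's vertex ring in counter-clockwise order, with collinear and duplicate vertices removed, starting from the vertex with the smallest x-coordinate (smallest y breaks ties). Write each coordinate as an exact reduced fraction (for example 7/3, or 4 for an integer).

1. After x ≥ 17: [(17,38/5) (20,19) (17,98/5)]
2. After x ≤ 19: [(17,38/5) (19,76/5) (19,96/5) (17,98/5)]
3. After y ≥ 8: [(17,8) (325/19,8) (19,76/5) (19,96/5) (17,98/5)]
4. After y ≤ 15: [(17,15) (17,8) (325/19,8) (360/19,15)]
5. Canonical ring: [(17,8) (325/19,8) (360/19,15) (17,15)]

Clipped polygon: [(17,8) (325/19,8) (360/19,15) (17,15)]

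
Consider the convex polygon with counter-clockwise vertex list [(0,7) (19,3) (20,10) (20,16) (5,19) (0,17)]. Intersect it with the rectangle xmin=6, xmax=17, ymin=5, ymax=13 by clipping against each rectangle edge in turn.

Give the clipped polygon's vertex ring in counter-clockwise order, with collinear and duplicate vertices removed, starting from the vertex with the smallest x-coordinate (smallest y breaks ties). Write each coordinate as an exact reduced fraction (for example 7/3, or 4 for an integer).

Clipped polygon: [(6,109/19) (19/2,5) (17,5) (17,13) (6,13)]

1. After x ≥ 6: [(6,109/19) (19,3) (20,10) (20,16) (6,94/5)]
2. After x ≤ 17: [(6,109/19) (17,65/19) (17,83/5) (6,94/5)]
3. After y ≥ 5: [(6,109/19) (19/2,5) (17,5) (17,83/5) (6,94/5)]
4. After y ≤ 13: [(6,13) (6,109/19) (19/2,5) (17,5) (17,13)]
5. Canonical ring: [(6,109/19) (19/2,5) (17,5) (17,13) (6,13)]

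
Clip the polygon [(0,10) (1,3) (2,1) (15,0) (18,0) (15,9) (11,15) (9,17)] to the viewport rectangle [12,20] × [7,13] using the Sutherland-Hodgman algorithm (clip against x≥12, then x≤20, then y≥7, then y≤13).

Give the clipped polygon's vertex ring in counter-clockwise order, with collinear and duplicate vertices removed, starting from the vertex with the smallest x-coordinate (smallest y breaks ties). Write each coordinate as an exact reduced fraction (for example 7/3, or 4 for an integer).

Clipped polygon: [(12,7) (47/3,7) (15,9) (37/3,13) (12,13)]

1. After x ≥ 12: [(12,3/13) (15,0) (18,0) (15,9) (12,27/2)]
2. After x ≤ 20: [(12,3/13) (15,0) (18,0) (15,9) (12,27/2)]
3. After y ≥ 7: [(12,7) (47/3,7) (15,9) (12,27/2)]
4. After y ≤ 13: [(12,13) (12,7) (47/3,7) (15,9) (37/3,13)]
5. Canonical ring: [(12,7) (47/3,7) (15,9) (37/3,13) (12,13)]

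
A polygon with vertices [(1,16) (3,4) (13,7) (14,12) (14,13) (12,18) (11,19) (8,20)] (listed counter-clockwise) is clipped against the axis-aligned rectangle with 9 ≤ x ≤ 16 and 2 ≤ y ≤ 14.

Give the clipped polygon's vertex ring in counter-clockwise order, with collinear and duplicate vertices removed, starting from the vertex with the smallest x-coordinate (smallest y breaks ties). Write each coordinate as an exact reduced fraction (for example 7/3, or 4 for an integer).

Clipped polygon: [(9,29/5) (13,7) (14,12) (14,13) (68/5,14) (9,14)]

1. After x ≥ 9: [(9,29/5) (13,7) (14,12) (14,13) (12,18) (11,19) (9,59/3)]
2. After x ≤ 16: [(9,29/5) (13,7) (14,12) (14,13) (12,18) (11,19) (9,59/3)]
3. After y ≥ 2: [(9,29/5) (13,7) (14,12) (14,13) (12,18) (11,19) (9,59/3)]
4. After y ≤ 14: [(9,14) (9,29/5) (13,7) (14,12) (14,13) (68/5,14)]
5. Canonical ring: [(9,29/5) (13,7) (14,12) (14,13) (68/5,14) (9,14)]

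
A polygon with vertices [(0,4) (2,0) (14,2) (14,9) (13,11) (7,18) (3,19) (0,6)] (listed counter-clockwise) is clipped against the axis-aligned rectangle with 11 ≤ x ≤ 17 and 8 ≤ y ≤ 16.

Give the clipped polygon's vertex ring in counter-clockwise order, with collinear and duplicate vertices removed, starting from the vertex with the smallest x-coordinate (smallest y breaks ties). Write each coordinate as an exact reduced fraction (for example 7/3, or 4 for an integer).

Clipped polygon: [(11,8) (14,8) (14,9) (13,11) (11,40/3)]

1. After x ≥ 11: [(11,3/2) (14,2) (14,9) (13,11) (11,40/3)]
2. After x ≤ 17: [(11,3/2) (14,2) (14,9) (13,11) (11,40/3)]
3. After y ≥ 8: [(11,8) (14,8) (14,9) (13,11) (11,40/3)]
4. After y ≤ 16: [(11,8) (14,8) (14,9) (13,11) (11,40/3)]
5. Canonical ring: [(11,8) (14,8) (14,9) (13,11) (11,40/3)]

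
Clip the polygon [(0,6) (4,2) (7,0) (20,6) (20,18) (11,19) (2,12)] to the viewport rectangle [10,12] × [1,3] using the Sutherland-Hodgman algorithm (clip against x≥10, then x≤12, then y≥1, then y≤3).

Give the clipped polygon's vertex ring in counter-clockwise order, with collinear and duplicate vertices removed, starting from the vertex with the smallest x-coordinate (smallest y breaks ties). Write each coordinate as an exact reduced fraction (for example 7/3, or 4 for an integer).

1. After x ≥ 10: [(10,18/13) (20,6) (20,18) (11,19) (10,164/9)]
2. After x ≤ 12: [(10,18/13) (12,30/13) (12,170/9) (11,19) (10,164/9)]
3. After y ≥ 1: [(10,18/13) (12,30/13) (12,170/9) (11,19) (10,164/9)]
4. After y ≤ 3: [(10,3) (10,18/13) (12,30/13) (12,3)]
5. Canonical ring: [(10,18/13) (12,30/13) (12,3) (10,3)]

Clipped polygon: [(10,18/13) (12,30/13) (12,3) (10,3)]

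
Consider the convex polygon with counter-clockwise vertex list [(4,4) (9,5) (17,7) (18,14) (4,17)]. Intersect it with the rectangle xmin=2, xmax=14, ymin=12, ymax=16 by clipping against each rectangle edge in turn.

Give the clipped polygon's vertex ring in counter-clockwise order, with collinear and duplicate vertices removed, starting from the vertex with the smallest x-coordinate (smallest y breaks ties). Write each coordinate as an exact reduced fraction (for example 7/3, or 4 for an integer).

Clipped polygon: [(4,12) (14,12) (14,104/7) (26/3,16) (4,16)]

1. After x ≥ 2: [(4,4) (9,5) (17,7) (18,14) (4,17)]
2. After x ≤ 14: [(4,4) (9,5) (14,25/4) (14,104/7) (4,17)]
3. After y ≥ 12: [(4,12) (14,12) (14,104/7) (4,17)]
4. After y ≤ 16: [(4,16) (4,12) (14,12) (14,104/7) (26/3,16)]
5. Canonical ring: [(4,12) (14,12) (14,104/7) (26/3,16) (4,16)]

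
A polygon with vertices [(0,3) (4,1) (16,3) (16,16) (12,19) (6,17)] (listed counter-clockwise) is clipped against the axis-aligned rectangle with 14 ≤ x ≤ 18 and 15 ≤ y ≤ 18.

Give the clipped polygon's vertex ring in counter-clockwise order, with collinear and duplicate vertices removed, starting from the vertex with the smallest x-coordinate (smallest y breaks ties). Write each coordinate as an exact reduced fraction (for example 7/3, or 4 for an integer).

1. After x ≥ 14: [(14,8/3) (16,3) (16,16) (14,35/2)]
2. After x ≤ 18: [(14,8/3) (16,3) (16,16) (14,35/2)]
3. After y ≥ 15: [(14,15) (16,15) (16,16) (14,35/2)]
4. After y ≤ 18: [(14,15) (16,15) (16,16) (14,35/2)]
5. Canonical ring: [(14,15) (16,15) (16,16) (14,35/2)]

Clipped polygon: [(14,15) (16,15) (16,16) (14,35/2)]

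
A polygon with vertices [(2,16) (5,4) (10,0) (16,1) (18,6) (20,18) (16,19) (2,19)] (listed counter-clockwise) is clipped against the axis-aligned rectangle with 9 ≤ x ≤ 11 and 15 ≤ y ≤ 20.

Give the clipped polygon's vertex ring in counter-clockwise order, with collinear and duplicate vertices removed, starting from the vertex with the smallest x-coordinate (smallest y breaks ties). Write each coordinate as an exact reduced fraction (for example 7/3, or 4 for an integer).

Clipped polygon: [(9,15) (11,15) (11,19) (9,19)]

1. After x ≥ 9: [(9,4/5) (10,0) (16,1) (18,6) (20,18) (16,19) (9,19)]
2. After x ≤ 11: [(9,4/5) (10,0) (11,1/6) (11,19) (9,19)]
3. After y ≥ 15: [(9,15) (11,15) (11,19) (9,19)]
4. After y ≤ 20: [(9,15) (11,15) (11,19) (9,19)]
5. Canonical ring: [(9,15) (11,15) (11,19) (9,19)]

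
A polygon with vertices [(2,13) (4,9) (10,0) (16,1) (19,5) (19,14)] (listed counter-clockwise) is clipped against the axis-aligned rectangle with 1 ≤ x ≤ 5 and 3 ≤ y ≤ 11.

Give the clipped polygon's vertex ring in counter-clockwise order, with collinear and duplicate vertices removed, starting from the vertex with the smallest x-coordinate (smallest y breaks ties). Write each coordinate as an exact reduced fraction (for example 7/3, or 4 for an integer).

Clipped polygon: [(3,11) (4,9) (5,15/2) (5,11)]

1. After x ≥ 1: [(2,13) (4,9) (10,0) (16,1) (19,5) (19,14)]
2. After x ≤ 5: [(5,224/17) (2,13) (4,9) (5,15/2)]
3. After y ≥ 3: [(5,224/17) (2,13) (4,9) (5,15/2)]
4. After y ≤ 11: [(5,11) (3,11) (4,9) (5,15/2)]
5. Canonical ring: [(3,11) (4,9) (5,15/2) (5,11)]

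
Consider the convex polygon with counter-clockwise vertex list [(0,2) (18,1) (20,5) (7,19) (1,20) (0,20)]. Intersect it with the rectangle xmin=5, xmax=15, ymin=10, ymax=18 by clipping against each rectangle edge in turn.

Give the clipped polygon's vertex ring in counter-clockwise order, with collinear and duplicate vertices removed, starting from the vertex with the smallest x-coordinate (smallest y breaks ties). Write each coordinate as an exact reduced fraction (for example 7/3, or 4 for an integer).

1. After x ≥ 5: [(5,31/18) (18,1) (20,5) (7,19) (5,58/3)]
2. After x ≤ 15: [(5,31/18) (15,7/6) (15,135/13) (7,19) (5,58/3)]
3. After y ≥ 10: [(5,10) (15,10) (15,135/13) (7,19) (5,58/3)]
4. After y ≤ 18: [(5,18) (5,10) (15,10) (15,135/13) (111/14,18)]
5. Canonical ring: [(5,10) (15,10) (15,135/13) (111/14,18) (5,18)]

Clipped polygon: [(5,10) (15,10) (15,135/13) (111/14,18) (5,18)]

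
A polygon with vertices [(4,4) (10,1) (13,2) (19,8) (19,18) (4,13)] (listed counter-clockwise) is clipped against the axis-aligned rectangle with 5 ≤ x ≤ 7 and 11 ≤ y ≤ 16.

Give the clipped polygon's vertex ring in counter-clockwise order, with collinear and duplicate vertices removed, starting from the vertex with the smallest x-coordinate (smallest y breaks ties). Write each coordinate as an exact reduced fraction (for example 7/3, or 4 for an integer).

Clipped polygon: [(5,11) (7,11) (7,14) (5,40/3)]

1. After x ≥ 5: [(5,7/2) (10,1) (13,2) (19,8) (19,18) (5,40/3)]
2. After x ≤ 7: [(5,7/2) (7,5/2) (7,14) (5,40/3)]
3. After y ≥ 11: [(5,11) (7,11) (7,14) (5,40/3)]
4. After y ≤ 16: [(5,11) (7,11) (7,14) (5,40/3)]
5. Canonical ring: [(5,11) (7,11) (7,14) (5,40/3)]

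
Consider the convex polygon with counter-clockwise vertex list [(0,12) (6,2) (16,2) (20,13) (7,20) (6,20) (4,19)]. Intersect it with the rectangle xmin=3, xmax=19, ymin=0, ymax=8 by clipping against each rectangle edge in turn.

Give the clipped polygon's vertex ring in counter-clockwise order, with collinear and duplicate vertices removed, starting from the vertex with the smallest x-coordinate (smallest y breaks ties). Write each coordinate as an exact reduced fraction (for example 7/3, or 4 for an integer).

Clipped polygon: [(3,7) (6,2) (16,2) (200/11,8) (3,8)]

1. After x ≥ 3: [(3,69/4) (3,7) (6,2) (16,2) (20,13) (7,20) (6,20) (4,19)]
2. After x ≤ 19: [(3,69/4) (3,7) (6,2) (16,2) (19,41/4) (19,176/13) (7,20) (6,20) (4,19)]
3. After y ≥ 0: [(3,69/4) (3,7) (6,2) (16,2) (19,41/4) (19,176/13) (7,20) (6,20) (4,19)]
4. After y ≤ 8: [(3,8) (3,7) (6,2) (16,2) (200/11,8)]
5. Canonical ring: [(3,7) (6,2) (16,2) (200/11,8) (3,8)]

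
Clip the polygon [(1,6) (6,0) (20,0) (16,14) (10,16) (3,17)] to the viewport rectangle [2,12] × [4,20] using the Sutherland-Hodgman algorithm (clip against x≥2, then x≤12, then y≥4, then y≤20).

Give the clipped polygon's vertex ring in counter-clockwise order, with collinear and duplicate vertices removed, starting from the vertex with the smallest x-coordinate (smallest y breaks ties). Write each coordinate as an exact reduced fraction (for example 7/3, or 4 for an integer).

Clipped polygon: [(2,24/5) (8/3,4) (12,4) (12,46/3) (10,16) (3,17) (2,23/2)]

1. After x ≥ 2: [(2,23/2) (2,24/5) (6,0) (20,0) (16,14) (10,16) (3,17)]
2. After x ≤ 12: [(2,23/2) (2,24/5) (6,0) (12,0) (12,46/3) (10,16) (3,17)]
3. After y ≥ 4: [(2,23/2) (2,24/5) (8/3,4) (12,4) (12,46/3) (10,16) (3,17)]
4. After y ≤ 20: [(2,23/2) (2,24/5) (8/3,4) (12,4) (12,46/3) (10,16) (3,17)]
5. Canonical ring: [(2,24/5) (8/3,4) (12,4) (12,46/3) (10,16) (3,17) (2,23/2)]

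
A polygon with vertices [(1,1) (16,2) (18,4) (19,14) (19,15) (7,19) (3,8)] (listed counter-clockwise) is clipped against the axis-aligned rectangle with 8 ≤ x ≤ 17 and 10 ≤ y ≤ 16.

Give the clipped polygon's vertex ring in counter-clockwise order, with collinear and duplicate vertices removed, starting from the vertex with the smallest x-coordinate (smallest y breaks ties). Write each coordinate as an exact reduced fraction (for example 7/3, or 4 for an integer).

1. After x ≥ 8: [(8,22/15) (16,2) (18,4) (19,14) (19,15) (8,56/3)]
2. After x ≤ 17: [(8,22/15) (16,2) (17,3) (17,47/3) (8,56/3)]
3. After y ≥ 10: [(8,10) (17,10) (17,47/3) (8,56/3)]
4. After y ≤ 16: [(8,16) (8,10) (17,10) (17,47/3) (16,16)]
5. Canonical ring: [(8,10) (17,10) (17,47/3) (16,16) (8,16)]

Clipped polygon: [(8,10) (17,10) (17,47/3) (16,16) (8,16)]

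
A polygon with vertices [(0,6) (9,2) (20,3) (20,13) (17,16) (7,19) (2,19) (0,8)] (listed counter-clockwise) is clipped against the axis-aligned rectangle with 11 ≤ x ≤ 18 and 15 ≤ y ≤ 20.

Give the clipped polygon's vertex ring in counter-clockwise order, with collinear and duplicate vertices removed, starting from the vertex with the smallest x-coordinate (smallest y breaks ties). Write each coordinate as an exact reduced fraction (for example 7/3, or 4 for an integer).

1. After x ≥ 11: [(11,24/11) (20,3) (20,13) (17,16) (11,89/5)]
2. After x ≤ 18: [(11,24/11) (18,31/11) (18,15) (17,16) (11,89/5)]
3. After y ≥ 15: [(11,15) (18,15) (18,15) (17,16) (11,89/5)]
4. After y ≤ 20: [(11,15) (18,15) (18,15) (17,16) (11,89/5)]
5. Canonical ring: [(11,15) (18,15) (17,16) (11,89/5)]

Clipped polygon: [(11,15) (18,15) (17,16) (11,89/5)]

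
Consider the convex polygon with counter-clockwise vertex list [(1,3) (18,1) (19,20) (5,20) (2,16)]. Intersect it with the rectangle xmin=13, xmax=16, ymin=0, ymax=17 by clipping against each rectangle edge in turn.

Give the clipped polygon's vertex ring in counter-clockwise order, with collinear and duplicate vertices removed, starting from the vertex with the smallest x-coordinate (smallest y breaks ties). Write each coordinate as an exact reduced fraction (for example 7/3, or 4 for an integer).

1. After x ≥ 13: [(13,27/17) (18,1) (19,20) (13,20)]
2. After x ≤ 16: [(13,27/17) (16,21/17) (16,20) (13,20)]
3. After y ≥ 0: [(13,27/17) (16,21/17) (16,20) (13,20)]
4. After y ≤ 17: [(13,17) (13,27/17) (16,21/17) (16,17)]
5. Canonical ring: [(13,27/17) (16,21/17) (16,17) (13,17)]

Clipped polygon: [(13,27/17) (16,21/17) (16,17) (13,17)]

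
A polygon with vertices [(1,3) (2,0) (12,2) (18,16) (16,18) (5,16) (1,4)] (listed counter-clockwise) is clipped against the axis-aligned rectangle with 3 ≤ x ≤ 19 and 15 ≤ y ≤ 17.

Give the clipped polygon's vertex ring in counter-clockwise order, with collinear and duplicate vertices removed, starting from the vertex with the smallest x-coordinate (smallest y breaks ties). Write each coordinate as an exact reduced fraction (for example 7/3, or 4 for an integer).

Clipped polygon: [(14/3,15) (123/7,15) (18,16) (17,17) (21/2,17) (5,16)]

1. After x ≥ 3: [(3,1/5) (12,2) (18,16) (16,18) (5,16) (3,10)]
2. After x ≤ 19: [(3,1/5) (12,2) (18,16) (16,18) (5,16) (3,10)]
3. After y ≥ 15: [(123/7,15) (18,16) (16,18) (5,16) (14/3,15)]
4. After y ≤ 17: [(123/7,15) (18,16) (17,17) (21/2,17) (5,16) (14/3,15)]
5. Canonical ring: [(14/3,15) (123/7,15) (18,16) (17,17) (21/2,17) (5,16)]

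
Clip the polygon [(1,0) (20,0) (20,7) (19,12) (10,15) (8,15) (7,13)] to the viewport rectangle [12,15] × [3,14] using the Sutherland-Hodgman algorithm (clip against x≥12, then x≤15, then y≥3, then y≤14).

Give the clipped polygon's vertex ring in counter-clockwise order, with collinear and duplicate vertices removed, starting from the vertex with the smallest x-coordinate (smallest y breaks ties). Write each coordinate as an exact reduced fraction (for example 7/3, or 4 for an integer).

1. After x ≥ 12: [(12,0) (20,0) (20,7) (19,12) (12,43/3)]
2. After x ≤ 15: [(12,0) (15,0) (15,40/3) (12,43/3)]
3. After y ≥ 3: [(12,3) (15,3) (15,40/3) (12,43/3)]
4. After y ≤ 14: [(12,14) (12,3) (15,3) (15,40/3) (13,14)]
5. Canonical ring: [(12,3) (15,3) (15,40/3) (13,14) (12,14)]

Clipped polygon: [(12,3) (15,3) (15,40/3) (13,14) (12,14)]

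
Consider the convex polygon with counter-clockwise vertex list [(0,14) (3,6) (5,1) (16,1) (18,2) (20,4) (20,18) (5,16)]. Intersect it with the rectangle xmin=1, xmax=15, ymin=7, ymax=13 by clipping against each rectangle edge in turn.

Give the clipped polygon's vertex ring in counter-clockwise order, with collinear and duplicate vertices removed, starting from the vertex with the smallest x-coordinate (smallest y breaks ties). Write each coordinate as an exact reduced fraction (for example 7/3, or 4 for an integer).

1. After x ≥ 1: [(1,72/5) (1,34/3) (3,6) (5,1) (16,1) (18,2) (20,4) (20,18) (5,16)]
2. After x ≤ 15: [(1,72/5) (1,34/3) (3,6) (5,1) (15,1) (15,52/3) (5,16)]
3. After y ≥ 7: [(1,72/5) (1,34/3) (21/8,7) (15,7) (15,52/3) (5,16)]
4. After y ≤ 13: [(1,13) (1,34/3) (21/8,7) (15,7) (15,13)]
5. Canonical ring: [(1,34/3) (21/8,7) (15,7) (15,13) (1,13)]

Clipped polygon: [(1,34/3) (21/8,7) (15,7) (15,13) (1,13)]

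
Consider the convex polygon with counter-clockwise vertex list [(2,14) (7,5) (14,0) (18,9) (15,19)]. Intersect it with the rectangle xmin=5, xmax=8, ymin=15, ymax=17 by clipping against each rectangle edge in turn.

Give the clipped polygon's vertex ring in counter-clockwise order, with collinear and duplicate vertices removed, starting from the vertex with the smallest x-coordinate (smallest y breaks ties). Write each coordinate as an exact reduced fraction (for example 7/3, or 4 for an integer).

Clipped polygon: [(5,15) (8,15) (8,212/13) (5,197/13)]

1. After x ≥ 5: [(5,197/13) (5,43/5) (7,5) (14,0) (18,9) (15,19)]
2. After x ≤ 8: [(8,212/13) (5,197/13) (5,43/5) (7,5) (8,30/7)]
3. After y ≥ 15: [(8,15) (8,212/13) (5,197/13) (5,15)]
4. After y ≤ 17: [(8,15) (8,212/13) (5,197/13) (5,15)]
5. Canonical ring: [(5,15) (8,15) (8,212/13) (5,197/13)]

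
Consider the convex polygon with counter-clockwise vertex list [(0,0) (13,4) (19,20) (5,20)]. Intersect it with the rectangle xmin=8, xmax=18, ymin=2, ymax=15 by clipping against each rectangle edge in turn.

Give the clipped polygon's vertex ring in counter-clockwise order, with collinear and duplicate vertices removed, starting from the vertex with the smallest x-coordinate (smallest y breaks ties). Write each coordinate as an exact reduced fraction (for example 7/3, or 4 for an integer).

1. After x ≥ 8: [(8,32/13) (13,4) (19,20) (8,20)]
2. After x ≤ 18: [(8,32/13) (13,4) (18,52/3) (18,20) (8,20)]
3. After y ≥ 2: [(8,32/13) (13,4) (18,52/3) (18,20) (8,20)]
4. After y ≤ 15: [(8,15) (8,32/13) (13,4) (137/8,15)]
5. Canonical ring: [(8,32/13) (13,4) (137/8,15) (8,15)]

Clipped polygon: [(8,32/13) (13,4) (137/8,15) (8,15)]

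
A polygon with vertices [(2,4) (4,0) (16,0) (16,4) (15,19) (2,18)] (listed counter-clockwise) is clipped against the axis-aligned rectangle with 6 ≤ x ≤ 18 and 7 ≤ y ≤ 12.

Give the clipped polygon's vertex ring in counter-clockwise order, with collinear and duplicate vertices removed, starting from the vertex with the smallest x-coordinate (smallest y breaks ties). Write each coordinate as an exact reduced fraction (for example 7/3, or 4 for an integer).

Clipped polygon: [(6,7) (79/5,7) (232/15,12) (6,12)]

1. After x ≥ 6: [(6,0) (16,0) (16,4) (15,19) (6,238/13)]
2. After x ≤ 18: [(6,0) (16,0) (16,4) (15,19) (6,238/13)]
3. After y ≥ 7: [(6,7) (79/5,7) (15,19) (6,238/13)]
4. After y ≤ 12: [(6,12) (6,7) (79/5,7) (232/15,12)]
5. Canonical ring: [(6,7) (79/5,7) (232/15,12) (6,12)]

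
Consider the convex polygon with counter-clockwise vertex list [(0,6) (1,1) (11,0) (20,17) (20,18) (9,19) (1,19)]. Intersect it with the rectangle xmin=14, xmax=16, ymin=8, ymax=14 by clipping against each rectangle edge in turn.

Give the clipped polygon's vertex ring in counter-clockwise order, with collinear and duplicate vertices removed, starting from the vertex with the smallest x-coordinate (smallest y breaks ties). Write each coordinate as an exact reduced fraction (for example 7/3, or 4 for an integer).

Clipped polygon: [(14,8) (259/17,8) (16,85/9) (16,14) (14,14)]

1. After x ≥ 14: [(14,17/3) (20,17) (20,18) (14,204/11)]
2. After x ≤ 16: [(14,17/3) (16,85/9) (16,202/11) (14,204/11)]
3. After y ≥ 8: [(14,8) (259/17,8) (16,85/9) (16,202/11) (14,204/11)]
4. After y ≤ 14: [(14,14) (14,8) (259/17,8) (16,85/9) (16,14)]
5. Canonical ring: [(14,8) (259/17,8) (16,85/9) (16,14) (14,14)]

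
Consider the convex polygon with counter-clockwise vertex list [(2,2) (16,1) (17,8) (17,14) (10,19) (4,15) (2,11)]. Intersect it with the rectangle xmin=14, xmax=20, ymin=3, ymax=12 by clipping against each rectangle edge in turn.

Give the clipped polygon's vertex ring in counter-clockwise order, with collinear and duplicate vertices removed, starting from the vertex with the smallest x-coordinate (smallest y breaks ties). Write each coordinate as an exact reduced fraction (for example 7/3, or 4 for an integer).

1. After x ≥ 14: [(14,8/7) (16,1) (17,8) (17,14) (14,113/7)]
2. After x ≤ 20: [(14,8/7) (16,1) (17,8) (17,14) (14,113/7)]
3. After y ≥ 3: [(14,3) (114/7,3) (17,8) (17,14) (14,113/7)]
4. After y ≤ 12: [(14,12) (14,3) (114/7,3) (17,8) (17,12)]
5. Canonical ring: [(14,3) (114/7,3) (17,8) (17,12) (14,12)]

Clipped polygon: [(14,3) (114/7,3) (17,8) (17,12) (14,12)]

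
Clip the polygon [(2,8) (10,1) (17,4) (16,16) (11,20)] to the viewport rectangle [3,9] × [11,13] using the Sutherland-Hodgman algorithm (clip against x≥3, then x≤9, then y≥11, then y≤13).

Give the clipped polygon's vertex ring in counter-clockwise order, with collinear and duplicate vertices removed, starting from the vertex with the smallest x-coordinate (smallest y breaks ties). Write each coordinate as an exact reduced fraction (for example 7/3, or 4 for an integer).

1. After x ≥ 3: [(3,28/3) (3,57/8) (10,1) (17,4) (16,16) (11,20)]
2. After x ≤ 9: [(9,52/3) (3,28/3) (3,57/8) (9,15/8)]
3. After y ≥ 11: [(9,11) (9,52/3) (17/4,11)]
4. After y ≤ 13: [(9,11) (9,13) (23/4,13) (17/4,11)]
5. Canonical ring: [(17/4,11) (9,11) (9,13) (23/4,13)]

Clipped polygon: [(17/4,11) (9,11) (9,13) (23/4,13)]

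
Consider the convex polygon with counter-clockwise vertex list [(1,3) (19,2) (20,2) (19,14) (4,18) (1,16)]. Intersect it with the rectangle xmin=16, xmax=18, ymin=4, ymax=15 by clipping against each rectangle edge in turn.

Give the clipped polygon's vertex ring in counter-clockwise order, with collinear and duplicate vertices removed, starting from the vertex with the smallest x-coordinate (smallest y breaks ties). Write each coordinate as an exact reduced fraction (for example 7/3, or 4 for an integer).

Clipped polygon: [(16,4) (18,4) (18,214/15) (16,74/5)]

1. After x ≥ 16: [(16,13/6) (19,2) (20,2) (19,14) (16,74/5)]
2. After x ≤ 18: [(16,13/6) (18,37/18) (18,214/15) (16,74/5)]
3. After y ≥ 4: [(16,4) (18,4) (18,214/15) (16,74/5)]
4. After y ≤ 15: [(16,4) (18,4) (18,214/15) (16,74/5)]
5. Canonical ring: [(16,4) (18,4) (18,214/15) (16,74/5)]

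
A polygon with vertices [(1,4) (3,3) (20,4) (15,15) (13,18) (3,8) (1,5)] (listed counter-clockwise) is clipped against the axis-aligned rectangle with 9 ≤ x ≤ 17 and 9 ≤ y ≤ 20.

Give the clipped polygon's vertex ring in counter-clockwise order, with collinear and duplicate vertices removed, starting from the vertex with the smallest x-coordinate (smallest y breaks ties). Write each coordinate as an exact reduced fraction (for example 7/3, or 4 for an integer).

1. After x ≥ 9: [(9,57/17) (20,4) (15,15) (13,18) (9,14)]
2. After x ≤ 17: [(9,57/17) (17,65/17) (17,53/5) (15,15) (13,18) (9,14)]
3. After y ≥ 9: [(9,9) (17,9) (17,53/5) (15,15) (13,18) (9,14)]
4. After y ≤ 20: [(9,9) (17,9) (17,53/5) (15,15) (13,18) (9,14)]
5. Canonical ring: [(9,9) (17,9) (17,53/5) (15,15) (13,18) (9,14)]

Clipped polygon: [(9,9) (17,9) (17,53/5) (15,15) (13,18) (9,14)]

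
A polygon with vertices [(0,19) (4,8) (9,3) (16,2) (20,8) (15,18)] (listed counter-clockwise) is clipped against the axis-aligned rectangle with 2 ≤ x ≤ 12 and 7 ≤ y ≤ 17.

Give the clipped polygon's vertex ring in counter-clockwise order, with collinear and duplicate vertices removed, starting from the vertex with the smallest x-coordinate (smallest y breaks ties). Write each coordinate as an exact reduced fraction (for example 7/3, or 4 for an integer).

1. After x ≥ 2: [(2,283/15) (2,27/2) (4,8) (9,3) (16,2) (20,8) (15,18)]
2. After x ≤ 12: [(12,91/5) (2,283/15) (2,27/2) (4,8) (9,3) (12,18/7)]
3. After y ≥ 7: [(12,7) (12,91/5) (2,283/15) (2,27/2) (4,8) (5,7)]
4. After y ≤ 17: [(12,7) (12,17) (2,17) (2,27/2) (4,8) (5,7)]
5. Canonical ring: [(2,27/2) (4,8) (5,7) (12,7) (12,17) (2,17)]

Clipped polygon: [(2,27/2) (4,8) (5,7) (12,7) (12,17) (2,17)]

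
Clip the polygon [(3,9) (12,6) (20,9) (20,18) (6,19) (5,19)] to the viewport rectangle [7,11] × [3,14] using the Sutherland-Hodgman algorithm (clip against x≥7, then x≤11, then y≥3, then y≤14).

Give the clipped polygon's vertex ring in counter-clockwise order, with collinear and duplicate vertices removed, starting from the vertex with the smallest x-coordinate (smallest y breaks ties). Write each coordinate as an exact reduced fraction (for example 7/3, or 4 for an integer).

1. After x ≥ 7: [(7,23/3) (12,6) (20,9) (20,18) (7,265/14)]
2. After x ≤ 11: [(7,23/3) (11,19/3) (11,261/14) (7,265/14)]
3. After y ≥ 3: [(7,23/3) (11,19/3) (11,261/14) (7,265/14)]
4. After y ≤ 14: [(7,14) (7,23/3) (11,19/3) (11,14)]
5. Canonical ring: [(7,23/3) (11,19/3) (11,14) (7,14)]

Clipped polygon: [(7,23/3) (11,19/3) (11,14) (7,14)]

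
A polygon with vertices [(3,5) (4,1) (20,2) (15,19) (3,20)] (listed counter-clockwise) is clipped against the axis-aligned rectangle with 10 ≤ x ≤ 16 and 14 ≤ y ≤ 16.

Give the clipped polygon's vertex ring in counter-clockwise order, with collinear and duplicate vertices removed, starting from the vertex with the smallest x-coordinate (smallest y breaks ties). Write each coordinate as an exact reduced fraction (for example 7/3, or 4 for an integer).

1. After x ≥ 10: [(10,11/8) (20,2) (15,19) (10,233/12)]
2. After x ≤ 16: [(10,11/8) (16,7/4) (16,78/5) (15,19) (10,233/12)]
3. After y ≥ 14: [(10,14) (16,14) (16,78/5) (15,19) (10,233/12)]
4. After y ≤ 16: [(10,16) (10,14) (16,14) (16,78/5) (270/17,16)]
5. Canonical ring: [(10,14) (16,14) (16,78/5) (270/17,16) (10,16)]

Clipped polygon: [(10,14) (16,14) (16,78/5) (270/17,16) (10,16)]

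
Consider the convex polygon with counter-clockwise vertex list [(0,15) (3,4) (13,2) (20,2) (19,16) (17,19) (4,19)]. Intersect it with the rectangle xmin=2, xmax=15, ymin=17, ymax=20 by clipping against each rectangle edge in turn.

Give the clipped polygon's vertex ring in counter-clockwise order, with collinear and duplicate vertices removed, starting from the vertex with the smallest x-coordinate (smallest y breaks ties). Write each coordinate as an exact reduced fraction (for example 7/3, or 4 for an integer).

1. After x ≥ 2: [(2,17) (2,23/3) (3,4) (13,2) (20,2) (19,16) (17,19) (4,19)]
2. After x ≤ 15: [(2,17) (2,23/3) (3,4) (13,2) (15,2) (15,19) (4,19)]
3. After y ≥ 17: [(2,17) (2,17) (15,17) (15,19) (4,19)]
4. After y ≤ 20: [(2,17) (2,17) (15,17) (15,19) (4,19)]
5. Canonical ring: [(2,17) (15,17) (15,19) (4,19)]

Clipped polygon: [(2,17) (15,17) (15,19) (4,19)]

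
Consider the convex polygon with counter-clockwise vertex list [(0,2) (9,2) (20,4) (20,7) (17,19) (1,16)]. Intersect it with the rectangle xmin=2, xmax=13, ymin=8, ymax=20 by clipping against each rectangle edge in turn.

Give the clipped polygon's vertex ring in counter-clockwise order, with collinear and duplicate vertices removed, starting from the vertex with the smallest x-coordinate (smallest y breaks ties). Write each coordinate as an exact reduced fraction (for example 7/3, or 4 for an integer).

Clipped polygon: [(2,8) (13,8) (13,73/4) (2,259/16)]

1. After x ≥ 2: [(2,2) (9,2) (20,4) (20,7) (17,19) (2,259/16)]
2. After x ≤ 13: [(2,2) (9,2) (13,30/11) (13,73/4) (2,259/16)]
3. After y ≥ 8: [(2,8) (13,8) (13,73/4) (2,259/16)]
4. After y ≤ 20: [(2,8) (13,8) (13,73/4) (2,259/16)]
5. Canonical ring: [(2,8) (13,8) (13,73/4) (2,259/16)]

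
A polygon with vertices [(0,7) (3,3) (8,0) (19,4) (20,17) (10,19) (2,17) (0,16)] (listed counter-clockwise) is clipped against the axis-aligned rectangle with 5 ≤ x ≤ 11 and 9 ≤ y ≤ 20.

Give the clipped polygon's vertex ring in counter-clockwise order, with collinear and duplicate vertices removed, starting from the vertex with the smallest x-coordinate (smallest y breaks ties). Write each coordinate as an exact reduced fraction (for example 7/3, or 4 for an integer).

Clipped polygon: [(5,9) (11,9) (11,94/5) (10,19) (5,71/4)]

1. After x ≥ 5: [(5,9/5) (8,0) (19,4) (20,17) (10,19) (5,71/4)]
2. After x ≤ 11: [(5,9/5) (8,0) (11,12/11) (11,94/5) (10,19) (5,71/4)]
3. After y ≥ 9: [(5,9) (11,9) (11,94/5) (10,19) (5,71/4)]
4. After y ≤ 20: [(5,9) (11,9) (11,94/5) (10,19) (5,71/4)]
5. Canonical ring: [(5,9) (11,9) (11,94/5) (10,19) (5,71/4)]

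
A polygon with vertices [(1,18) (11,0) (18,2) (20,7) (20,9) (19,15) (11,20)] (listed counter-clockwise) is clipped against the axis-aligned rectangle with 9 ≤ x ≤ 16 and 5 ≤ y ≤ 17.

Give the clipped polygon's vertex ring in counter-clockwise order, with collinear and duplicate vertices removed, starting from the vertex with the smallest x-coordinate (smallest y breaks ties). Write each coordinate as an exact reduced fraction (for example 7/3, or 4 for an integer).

Clipped polygon: [(9,5) (16,5) (16,135/8) (79/5,17) (9,17)]

1. After x ≥ 9: [(9,98/5) (9,18/5) (11,0) (18,2) (20,7) (20,9) (19,15) (11,20)]
2. After x ≤ 16: [(9,98/5) (9,18/5) (11,0) (16,10/7) (16,135/8) (11,20)]
3. After y ≥ 5: [(9,98/5) (9,5) (16,5) (16,135/8) (11,20)]
4. After y ≤ 17: [(9,17) (9,5) (16,5) (16,135/8) (79/5,17)]
5. Canonical ring: [(9,5) (16,5) (16,135/8) (79/5,17) (9,17)]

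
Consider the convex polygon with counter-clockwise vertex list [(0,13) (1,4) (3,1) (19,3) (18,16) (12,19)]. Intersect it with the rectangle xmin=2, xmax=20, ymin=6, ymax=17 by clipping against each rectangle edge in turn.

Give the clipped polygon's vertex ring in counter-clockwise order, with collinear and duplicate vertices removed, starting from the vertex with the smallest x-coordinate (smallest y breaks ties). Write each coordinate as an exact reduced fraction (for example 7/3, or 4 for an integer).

1. After x ≥ 2: [(2,14) (2,5/2) (3,1) (19,3) (18,16) (12,19)]
2. After x ≤ 20: [(2,14) (2,5/2) (3,1) (19,3) (18,16) (12,19)]
3. After y ≥ 6: [(2,14) (2,6) (244/13,6) (18,16) (12,19)]
4. After y ≤ 17: [(8,17) (2,14) (2,6) (244/13,6) (18,16) (16,17)]
5. Canonical ring: [(2,6) (244/13,6) (18,16) (16,17) (8,17) (2,14)]

Clipped polygon: [(2,6) (244/13,6) (18,16) (16,17) (8,17) (2,14)]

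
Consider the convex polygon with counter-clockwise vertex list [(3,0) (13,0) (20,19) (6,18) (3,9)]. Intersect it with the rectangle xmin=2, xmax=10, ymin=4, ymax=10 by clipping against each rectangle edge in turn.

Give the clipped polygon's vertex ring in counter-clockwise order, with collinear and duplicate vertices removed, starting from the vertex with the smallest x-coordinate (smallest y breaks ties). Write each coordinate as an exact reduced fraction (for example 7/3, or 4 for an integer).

1. After x ≥ 2: [(3,0) (13,0) (20,19) (6,18) (3,9)]
2. After x ≤ 10: [(3,0) (10,0) (10,128/7) (6,18) (3,9)]
3. After y ≥ 4: [(3,4) (10,4) (10,128/7) (6,18) (3,9)]
4. After y ≤ 10: [(3,4) (10,4) (10,10) (10/3,10) (3,9)]
5. Canonical ring: [(3,4) (10,4) (10,10) (10/3,10) (3,9)]

Clipped polygon: [(3,4) (10,4) (10,10) (10/3,10) (3,9)]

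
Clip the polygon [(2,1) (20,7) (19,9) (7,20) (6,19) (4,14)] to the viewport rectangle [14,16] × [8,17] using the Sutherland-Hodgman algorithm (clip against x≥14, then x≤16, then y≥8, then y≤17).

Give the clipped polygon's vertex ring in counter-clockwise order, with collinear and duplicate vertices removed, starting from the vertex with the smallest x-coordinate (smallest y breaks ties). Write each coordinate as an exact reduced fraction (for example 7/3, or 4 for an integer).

1. After x ≥ 14: [(14,5) (20,7) (19,9) (14,163/12)]
2. After x ≤ 16: [(14,5) (16,17/3) (16,47/4) (14,163/12)]
3. After y ≥ 8: [(14,8) (16,8) (16,47/4) (14,163/12)]
4. After y ≤ 17: [(14,8) (16,8) (16,47/4) (14,163/12)]
5. Canonical ring: [(14,8) (16,8) (16,47/4) (14,163/12)]

Clipped polygon: [(14,8) (16,8) (16,47/4) (14,163/12)]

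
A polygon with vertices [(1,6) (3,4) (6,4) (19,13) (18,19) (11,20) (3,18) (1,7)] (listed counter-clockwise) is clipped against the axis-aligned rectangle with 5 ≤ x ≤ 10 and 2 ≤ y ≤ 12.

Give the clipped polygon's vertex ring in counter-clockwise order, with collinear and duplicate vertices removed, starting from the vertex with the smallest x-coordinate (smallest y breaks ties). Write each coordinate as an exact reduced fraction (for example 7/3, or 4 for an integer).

Clipped polygon: [(5,4) (6,4) (10,88/13) (10,12) (5,12)]

1. After x ≥ 5: [(5,4) (6,4) (19,13) (18,19) (11,20) (5,37/2)]
2. After x ≤ 10: [(5,4) (6,4) (10,88/13) (10,79/4) (5,37/2)]
3. After y ≥ 2: [(5,4) (6,4) (10,88/13) (10,79/4) (5,37/2)]
4. After y ≤ 12: [(5,12) (5,4) (6,4) (10,88/13) (10,12)]
5. Canonical ring: [(5,4) (6,4) (10,88/13) (10,12) (5,12)]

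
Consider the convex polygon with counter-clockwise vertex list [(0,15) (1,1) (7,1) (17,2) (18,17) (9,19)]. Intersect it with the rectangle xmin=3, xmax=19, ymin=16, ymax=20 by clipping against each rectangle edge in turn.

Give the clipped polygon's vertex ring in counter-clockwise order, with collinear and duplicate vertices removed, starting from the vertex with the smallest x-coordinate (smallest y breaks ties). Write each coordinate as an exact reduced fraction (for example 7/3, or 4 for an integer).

Clipped polygon: [(3,16) (269/15,16) (18,17) (9,19) (3,49/3)]

1. After x ≥ 3: [(3,49/3) (3,1) (7,1) (17,2) (18,17) (9,19)]
2. After x ≤ 19: [(3,49/3) (3,1) (7,1) (17,2) (18,17) (9,19)]
3. After y ≥ 16: [(3,49/3) (3,16) (269/15,16) (18,17) (9,19)]
4. After y ≤ 20: [(3,49/3) (3,16) (269/15,16) (18,17) (9,19)]
5. Canonical ring: [(3,16) (269/15,16) (18,17) (9,19) (3,49/3)]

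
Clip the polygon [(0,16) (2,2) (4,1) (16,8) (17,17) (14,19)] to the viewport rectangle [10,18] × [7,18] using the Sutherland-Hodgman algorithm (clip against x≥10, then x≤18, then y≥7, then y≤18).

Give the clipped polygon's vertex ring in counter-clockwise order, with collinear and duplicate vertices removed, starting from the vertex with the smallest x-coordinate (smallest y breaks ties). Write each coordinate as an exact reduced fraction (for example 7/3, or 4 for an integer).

Clipped polygon: [(10,7) (100/7,7) (16,8) (17,17) (31/2,18) (10,18)]

1. After x ≥ 10: [(10,127/7) (10,9/2) (16,8) (17,17) (14,19)]
2. After x ≤ 18: [(10,127/7) (10,9/2) (16,8) (17,17) (14,19)]
3. After y ≥ 7: [(10,127/7) (10,7) (100/7,7) (16,8) (17,17) (14,19)]
4. After y ≤ 18: [(10,18) (10,7) (100/7,7) (16,8) (17,17) (31/2,18)]
5. Canonical ring: [(10,7) (100/7,7) (16,8) (17,17) (31/2,18) (10,18)]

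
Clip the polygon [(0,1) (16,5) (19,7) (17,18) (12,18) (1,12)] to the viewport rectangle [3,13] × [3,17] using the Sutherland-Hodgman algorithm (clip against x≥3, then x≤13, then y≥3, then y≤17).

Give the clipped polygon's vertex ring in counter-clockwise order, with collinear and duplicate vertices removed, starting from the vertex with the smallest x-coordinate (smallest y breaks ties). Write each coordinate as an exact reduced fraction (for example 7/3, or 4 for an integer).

1. After x ≥ 3: [(3,7/4) (16,5) (19,7) (17,18) (12,18) (3,144/11)]
2. After x ≤ 13: [(3,7/4) (13,17/4) (13,18) (12,18) (3,144/11)]
3. After y ≥ 3: [(3,3) (8,3) (13,17/4) (13,18) (12,18) (3,144/11)]
4. After y ≤ 17: [(3,3) (8,3) (13,17/4) (13,17) (61/6,17) (3,144/11)]
5. Canonical ring: [(3,3) (8,3) (13,17/4) (13,17) (61/6,17) (3,144/11)]

Clipped polygon: [(3,3) (8,3) (13,17/4) (13,17) (61/6,17) (3,144/11)]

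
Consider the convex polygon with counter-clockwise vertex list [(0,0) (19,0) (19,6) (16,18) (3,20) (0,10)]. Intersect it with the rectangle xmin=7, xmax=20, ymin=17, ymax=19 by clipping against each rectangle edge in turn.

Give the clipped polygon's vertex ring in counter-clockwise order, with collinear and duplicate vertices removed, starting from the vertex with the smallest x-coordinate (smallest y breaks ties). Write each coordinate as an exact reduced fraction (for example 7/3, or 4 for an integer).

Clipped polygon: [(7,17) (65/4,17) (16,18) (19/2,19) (7,19)]

1. After x ≥ 7: [(7,0) (19,0) (19,6) (16,18) (7,252/13)]
2. After x ≤ 20: [(7,0) (19,0) (19,6) (16,18) (7,252/13)]
3. After y ≥ 17: [(7,17) (65/4,17) (16,18) (7,252/13)]
4. After y ≤ 19: [(7,19) (7,17) (65/4,17) (16,18) (19/2,19)]
5. Canonical ring: [(7,17) (65/4,17) (16,18) (19/2,19) (7,19)]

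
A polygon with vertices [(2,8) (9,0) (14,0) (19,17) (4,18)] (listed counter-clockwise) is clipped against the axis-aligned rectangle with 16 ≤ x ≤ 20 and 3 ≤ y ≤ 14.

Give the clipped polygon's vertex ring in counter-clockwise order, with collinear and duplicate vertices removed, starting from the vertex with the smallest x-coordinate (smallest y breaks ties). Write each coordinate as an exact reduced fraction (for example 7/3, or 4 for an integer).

Clipped polygon: [(16,34/5) (308/17,14) (16,14)]

1. After x ≥ 16: [(16,34/5) (19,17) (16,86/5)]
2. After x ≤ 20: [(16,34/5) (19,17) (16,86/5)]
3. After y ≥ 3: [(16,34/5) (19,17) (16,86/5)]
4. After y ≤ 14: [(16,14) (16,34/5) (308/17,14)]
5. Canonical ring: [(16,34/5) (308/17,14) (16,14)]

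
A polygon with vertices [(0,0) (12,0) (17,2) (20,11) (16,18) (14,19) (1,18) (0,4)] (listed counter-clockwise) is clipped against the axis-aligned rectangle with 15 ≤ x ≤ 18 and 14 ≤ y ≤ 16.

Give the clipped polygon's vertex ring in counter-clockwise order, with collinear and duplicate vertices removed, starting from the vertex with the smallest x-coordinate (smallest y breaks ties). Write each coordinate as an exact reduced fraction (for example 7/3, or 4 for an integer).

1. After x ≥ 15: [(15,6/5) (17,2) (20,11) (16,18) (15,37/2)]
2. After x ≤ 18: [(15,6/5) (17,2) (18,5) (18,29/2) (16,18) (15,37/2)]
3. After y ≥ 14: [(15,14) (18,14) (18,29/2) (16,18) (15,37/2)]
4. After y ≤ 16: [(15,16) (15,14) (18,14) (18,29/2) (120/7,16)]
5. Canonical ring: [(15,14) (18,14) (18,29/2) (120/7,16) (15,16)]

Clipped polygon: [(15,14) (18,14) (18,29/2) (120/7,16) (15,16)]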